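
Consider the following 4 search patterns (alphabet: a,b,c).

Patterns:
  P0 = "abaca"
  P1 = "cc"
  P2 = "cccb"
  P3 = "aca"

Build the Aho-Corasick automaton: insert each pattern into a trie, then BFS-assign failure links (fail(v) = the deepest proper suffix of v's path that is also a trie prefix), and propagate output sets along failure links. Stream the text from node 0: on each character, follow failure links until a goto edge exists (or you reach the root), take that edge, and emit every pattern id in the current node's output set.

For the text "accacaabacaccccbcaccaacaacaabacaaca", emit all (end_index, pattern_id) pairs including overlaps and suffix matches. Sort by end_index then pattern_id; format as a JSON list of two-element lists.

Build automaton:
Trie nodes:
  0='ε' goto a→1 c→6
  1='a' goto b→2 c→10
  2='ab' goto a→3
  3='aba' goto c→4
  4='abac' goto a→5
  5='abaca' goto ·  ←P0
  6='c' goto c→7
  7='cc' goto c→8  ←P1
  8='ccc' goto b→9
  9='cccb' goto ·  ←P2
  10='ac' goto a→11
  11='aca' goto ·  ←P3

Failure links (BFS by depth):
  n1('a'): parent n0 fail=0; on 'a' 0 → fail=0;  out ∅∪∅=∅
  n6('c'): parent n0 fail=0; on 'c' 0 → fail=0;  out ∅∪∅=∅
  n2('ab'): parent n1 fail=0; on 'b' 0 → fail=0;  out ∅∪∅=∅
  n7('cc'): parent n6 fail=0; on 'c' 0 → fail=6;  out {1}∪∅={1}
  n10('ac'): parent n1 fail=0; on 'c' 0 → fail=6;  out ∅∪∅=∅
  n3('aba'): parent n2 fail=0; on 'a' 0 → fail=1;  out ∅∪∅=∅
  n8('ccc'): parent n7 fail=6; on 'c' 6 → fail=7;  out ∅∪{1}={1}
  n11('aca'): parent n10 fail=6; on 'a' 6→0 → fail=1;  out {3}∪∅={3}
  n4('abac'): parent n3 fail=1; on 'c' 1 → fail=10;  out ∅∪∅=∅
  n9('cccb'): parent n8 fail=7; on 'b' 7→6→0 → fail=0;  out {2}∪∅={2}
  n5('abaca'): parent n4 fail=10; on 'a' 10 → fail=11;  out {0}∪{3}={0,3}

Text stream:
pos 0 'a': at 1
pos 1 'c': at 10
pos 2 'c': at 7 (via fail)  emit P1@[1:2]
pos 3 'a': at 1 (via fail)
pos 4 'c': at 10
pos 5 'a': at 11  emit P3@[3:5]
pos 6 'a': at 1 (via fail)
pos 7 'b': at 2
pos 8 'a': at 3
pos 9 'c': at 4
pos 10 'a': at 5  emit P0@[6:10],P3@[8:10]
pos 11 'c': at 10 (via fail)
pos 12 'c': at 7 (via fail)  emit P1@[11:12]
pos 13 'c': at 8  emit P1@[12:13]
pos 14 'c': at 8 (via fail)  emit P1@[13:14]
pos 15 'b': at 9  emit P2@[12:15]
pos 16 'c': at 6 (via fail)
pos 17 'a': at 1 (via fail)
pos 18 'c': at 10
pos 19 'c': at 7 (via fail)  emit P1@[18:19]
pos 20 'a': at 1 (via fail)
pos 21 'a': at 1 (via fail)
pos 22 'c': at 10
pos 23 'a': at 11  emit P3@[21:23]
pos 24 'a': at 1 (via fail)
pos 25 'c': at 10
pos 26 'a': at 11  emit P3@[24:26]
pos 27 'a': at 1 (via fail)
pos 28 'b': at 2
pos 29 'a': at 3
pos 30 'c': at 4
pos 31 'a': at 5  emit P0@[27:31],P3@[29:31]
pos 32 'a': at 1 (via fail)
pos 33 'c': at 10
pos 34 'a': at 11  emit P3@[32:34]

Result: [[2,1],[5,3],[10,0],[10,3],[12,1],[13,1],[14,1],[15,2],[19,1],[23,3],[26,3],[31,0],[31,3],[34,3]]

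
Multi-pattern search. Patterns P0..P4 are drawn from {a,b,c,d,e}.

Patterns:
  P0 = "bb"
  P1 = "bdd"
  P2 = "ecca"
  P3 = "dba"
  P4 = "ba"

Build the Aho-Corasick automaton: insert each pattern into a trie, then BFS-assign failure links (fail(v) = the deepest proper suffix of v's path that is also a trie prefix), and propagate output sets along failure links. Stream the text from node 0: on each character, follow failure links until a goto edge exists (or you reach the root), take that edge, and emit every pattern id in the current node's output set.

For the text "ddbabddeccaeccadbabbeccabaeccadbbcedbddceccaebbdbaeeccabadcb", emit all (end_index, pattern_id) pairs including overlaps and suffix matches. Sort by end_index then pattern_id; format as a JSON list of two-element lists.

Build automaton:
Trie nodes:
  n0 'ε': b→1 d→9 e→5
  n1 'b': a→12 b→2 d→3
  n2 'bb': ·  ←P0
  n3 'bd': d→4
  n4 'bdd': ·  ←P1
  n5 'e': c→6
  n6 'ec': c→7
  n7 'ecc': a→8
  n8 'ecca': ·  ←P2
  n9 'd': b→10
  n10 'db': a→11
  n11 'dba': ·  ←P3
  n12 'ba': ·  ←P4

BFS fail/out derivation:
  fail(1) 'b': from fail(0)=0 chase 'b': 0 ⇒ 0;  out=∅∪out(0)=∅
  fail(5) 'e': from fail(0)=0 chase 'e': 0 ⇒ 0;  out=∅∪out(0)=∅
  fail(9) 'd': from fail(0)=0 chase 'd': 0 ⇒ 0;  out=∅∪out(0)=∅
  fail(2) 'bb': from fail(1)=0 chase 'b': 0 ⇒ 1;  out={0}∪out(1)={0}
  fail(3) 'bd': from fail(1)=0 chase 'd': 0 ⇒ 9;  out=∅∪out(9)=∅
  fail(6) 'ec': from fail(5)=0 chase 'c': 0 ⇒ 0;  out=∅∪out(0)=∅
  fail(10) 'db': from fail(9)=0 chase 'b': 0 ⇒ 1;  out=∅∪out(1)=∅
  fail(12) 'ba': from fail(1)=0 chase 'a': 0 ⇒ 0;  out={4}∪out(0)={4}
  fail(4) 'bdd': from fail(3)=9 chase 'd': 9→0 ⇒ 9;  out={1}∪out(9)={1}
  fail(7) 'ecc': from fail(6)=0 chase 'c': 0 ⇒ 0;  out=∅∪out(0)=∅
  fail(11) 'dba': from fail(10)=1 chase 'a': 1 ⇒ 12;  out={3}∪out(12)={3,4}
  fail(8) 'ecca': from fail(7)=0 chase 'a': 0 ⇒ 0;  out={2}∪out(0)={2}

Run:
i=0 'd': node 0→9
i=1 'd': node 9→9 ·f
i=2 'b': node 9→10
i=3 'a': node 10→11  ** P3@[1:3],P4@[2:3]
i=4 'b': node 11→1 ·f
i=5 'd': node 1→3
i=6 'd': node 3→4  ** P1@[4:6]
i=7 'e': node 4→5 ·f
i=8 'c': node 5→6
i=9 'c': node 6→7
i=10 'a': node 7→8  ** P2@[7:10]
i=11 'e': node 8→5 ·f
i=12 'c': node 5→6
i=13 'c': node 6→7
i=14 'a': node 7→8  ** P2@[11:14]
i=15 'd': node 8→9 ·f
i=16 'b': node 9→10
i=17 'a': node 10→11  ** P3@[15:17],P4@[16:17]
i=18 'b': node 11→1 ·f
i=19 'b': node 1→2  ** P0@[18:19]
i=20 'e': node 2→5 ·f
i=21 'c': node 5→6
i=22 'c': node 6→7
i=23 'a': node 7→8  ** P2@[20:23]
i=24 'b': node 8→1 ·f
i=25 'a': node 1→12  ** P4@[24:25]
i=26 'e': node 12→5 ·f
i=27 'c': node 5→6
i=28 'c': node 6→7
i=29 'a': node 7→8  ** P2@[26:29]
i=30 'd': node 8→9 ·f
i=31 'b': node 9→10
i=32 'b': node 10→2 ·f  ** P0@[31:32]
i=33 'c': node 2→0 ·f
i=34 'e': node 0→5
i=35 'd': node 5→9 ·f
i=36 'b': node 9→10
i=37 'd': node 10→3 ·f
i=38 'd': node 3→4  ** P1@[36:38]
i=39 'c': node 4→0 ·f
i=40 'e': node 0→5
i=41 'c': node 5→6
i=42 'c': node 6→7
i=43 'a': node 7→8  ** P2@[40:43]
i=44 'e': node 8→5 ·f
i=45 'b': node 5→1 ·f
i=46 'b': node 1→2  ** P0@[45:46]
i=47 'd': node 2→3 ·f
i=48 'b': node 3→10 ·f
i=49 'a': node 10→11  ** P3@[47:49],P4@[48:49]
i=50 'e': node 11→5 ·f
i=51 'e': node 5→5 ·f
i=52 'c': node 5→6
i=53 'c': node 6→7
i=54 'a': node 7→8  ** P2@[51:54]
i=55 'b': node 8→1 ·f
i=56 'a': node 1→12  ** P4@[55:56]
i=57 'd': node 12→9 ·f
i=58 'c': node 9→0 ·f
i=59 'b': node 0→1

All matches (sorted): [[3,3],[3,4],[6,1],[10,2],[14,2],[17,3],[17,4],[19,0],[23,2],[25,4],[29,2],[32,0],[38,1],[43,2],[46,0],[49,3],[49,4],[54,2],[56,4]]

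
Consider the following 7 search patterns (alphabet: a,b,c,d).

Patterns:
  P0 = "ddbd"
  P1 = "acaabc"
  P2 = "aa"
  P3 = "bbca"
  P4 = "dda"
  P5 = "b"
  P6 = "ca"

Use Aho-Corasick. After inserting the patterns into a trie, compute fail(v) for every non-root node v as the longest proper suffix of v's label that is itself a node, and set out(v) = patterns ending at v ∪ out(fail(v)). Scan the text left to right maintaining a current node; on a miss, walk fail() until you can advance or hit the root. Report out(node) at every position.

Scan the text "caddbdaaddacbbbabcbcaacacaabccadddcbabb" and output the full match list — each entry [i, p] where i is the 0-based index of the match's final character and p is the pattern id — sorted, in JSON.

Build automaton:
Trie (insert patterns):
  0='ε' goto a→5 b→12 c→17 d→1
  1='d' goto d→2
  2='dd' goto a→16 b→3
  3='ddb' goto d→4
  4='ddbd' goto ·  ←P0
  5='a' goto a→11 c→6
  6='ac' goto a→7
  7='aca' goto a→8
  8='acaa' goto b→9
  9='acaab' goto c→10
  10='acaabc' goto ·  ←P1
  11='aa' goto ·  ←P2
  12='b' goto b→13  ←P5
  13='bb' goto c→14
  14='bbc' goto a→15
  15='bbca' goto ·  ←P3
  16='dda' goto ·  ←P4
  17='c' goto a→18
  18='ca' goto ·  ←P6

BFS fail/out derivation:
  n1('d'): parent n0 fail=0; on 'd' 0 → fail=0;  out ∅∪∅=∅
  n5('a'): parent n0 fail=0; on 'a' 0 → fail=0;  out ∅∪∅=∅
  n12('b'): parent n0 fail=0; on 'b' 0 → fail=0;  out {5}∪∅={5}
  n17('c'): parent n0 fail=0; on 'c' 0 → fail=0;  out ∅∪∅=∅
  n2('dd'): parent n1 fail=0; on 'd' 0 → fail=1;  out ∅∪∅=∅
  n6('ac'): parent n5 fail=0; on 'c' 0 → fail=17;  out ∅∪∅=∅
  n11('aa'): parent n5 fail=0; on 'a' 0 → fail=5;  out {2}∪∅={2}
  n13('bb'): parent n12 fail=0; on 'b' 0 → fail=12;  out ∅∪{5}={5}
  n18('ca'): parent n17 fail=0; on 'a' 0 → fail=5;  out {6}∪∅={6}
  n3('ddb'): parent n2 fail=1; on 'b' 1→0 → fail=12;  out ∅∪{5}={5}
  n7('aca'): parent n6 fail=17; on 'a' 17 → fail=18;  out ∅∪{6}={6}
  n14('bbc'): parent n13 fail=12; on 'c' 12→0 → fail=17;  out ∅∪∅=∅
  n16('dda'): parent n2 fail=1; on 'a' 1→0 → fail=5;  out {4}∪∅={4}
  n4('ddbd'): parent n3 fail=12; on 'd' 12→0 → fail=1;  out {0}∪∅={0}
  n8('acaa'): parent n7 fail=18; on 'a' 18→5 → fail=11;  out ∅∪{2}={2}
  n15('bbca'): parent n14 fail=17; on 'a' 17 → fail=18;  out {3}∪{6}={3,6}
  n9('acaab'): parent n8 fail=11; on 'b' 11→5→0 → fail=12;  out ∅∪{5}={5}
  n10('acaabc'): parent n9 fail=12; on 'c' 12→0 → fail=17;  out {1}∪∅={1}

Scan:
pos 0 'c': at 17
pos 1 'a': at 18  → match P6@[0:1]
pos 2 'd': at 1 (fail-walked)
pos 3 'd': at 2
pos 4 'b': at 3  → match P5@[4:4]
pos 5 'd': at 4  → match P0@[2:5]
pos 6 'a': at 5 (fail-walked)
pos 7 'a': at 11  → match P2@[6:7]
pos 8 'd': at 1 (fail-walked)
pos 9 'd': at 2
pos 10 'a': at 16  → match P4@[8:10]
pos 11 'c': at 6 (fail-walked)
pos 12 'b': at 12 (fail-walked)  → match P5@[12:12]
pos 13 'b': at 13  → match P5@[13:13]
pos 14 'b': at 13 (fail-walked)  → match P5@[14:14]
pos 15 'a': at 5 (fail-walked)
pos 16 'b': at 12 (fail-walked)  → match P5@[16:16]
pos 17 'c': at 17 (fail-walked)
pos 18 'b': at 12 (fail-walked)  → match P5@[18:18]
pos 19 'c': at 17 (fail-walked)
pos 20 'a': at 18  → match P6@[19:20]
pos 21 'a': at 11 (fail-walked)  → match P2@[20:21]
pos 22 'c': at 6 (fail-walked)
pos 23 'a': at 7  → match P6@[22:23]
pos 24 'c': at 6 (fail-walked)
pos 25 'a': at 7  → match P6@[24:25]
pos 26 'a': at 8  → match P2@[25:26]
pos 27 'b': at 9  → match P5@[27:27]
pos 28 'c': at 10  → match P1@[23:28]
pos 29 'c': at 17 (fail-walked)
pos 30 'a': at 18  → match P6@[29:30]
pos 31 'd': at 1 (fail-walked)
pos 32 'd': at 2
pos 33 'd': at 2 (fail-walked)
pos 34 'c': at 17 (fail-walked)
pos 35 'b': at 12 (fail-walked)  → match P5@[35:35]
pos 36 'a': at 5 (fail-walked)
pos 37 'b': at 12 (fail-walked)  → match P5@[37:37]
pos 38 'b': at 13  → match P5@[38:38]

Matches: [[1,6],[4,5],[5,0],[7,2],[10,4],[12,5],[13,5],[14,5],[16,5],[18,5],[20,6],[21,2],[23,6],[25,6],[26,2],[27,5],[28,1],[30,6],[35,5],[37,5],[38,5]]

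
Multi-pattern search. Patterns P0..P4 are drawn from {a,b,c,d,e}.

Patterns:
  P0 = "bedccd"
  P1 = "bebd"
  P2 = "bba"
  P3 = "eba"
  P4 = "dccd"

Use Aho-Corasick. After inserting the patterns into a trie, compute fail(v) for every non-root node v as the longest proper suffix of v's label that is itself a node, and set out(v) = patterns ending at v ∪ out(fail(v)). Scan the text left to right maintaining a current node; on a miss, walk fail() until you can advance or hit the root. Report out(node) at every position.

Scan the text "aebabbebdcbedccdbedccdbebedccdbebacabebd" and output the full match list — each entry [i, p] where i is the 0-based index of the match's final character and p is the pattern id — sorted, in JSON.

Build:
Trie (insert patterns):
  0='ε' goto b→1 d→14 e→11
  1='b' goto b→9 e→2
  2='be' goto b→7 d→3
  3='bed' goto c→4
  4='bedc' goto c→5
  5='bedcc' goto d→6
  6='bedccd' goto ·  ←P0
  7='beb' goto d→8
  8='bebd' goto ·  ←P1
  9='bb' goto a→10
  10='bba' goto ·  ←P2
  11='e' goto b→12
  12='eb' goto a→13
  13='eba' goto ·  ←P3
  14='d' goto c→15
  15='dc' goto c→16
  16='dcc' goto d→17
  17='dccd' goto ·  ←P4

Failure links (BFS by depth):
  n1('b'): parent n0 fail=0; on 'b' 0 → fail=0;  out ∅∪∅=∅
  n11('e'): parent n0 fail=0; on 'e' 0 → fail=0;  out ∅∪∅=∅
  n14('d'): parent n0 fail=0; on 'd' 0 → fail=0;  out ∅∪∅=∅
  n2('be'): parent n1 fail=0; on 'e' 0 → fail=11;  out ∅∪∅=∅
  n9('bb'): parent n1 fail=0; on 'b' 0 → fail=1;  out ∅∪∅=∅
  n12('eb'): parent n11 fail=0; on 'b' 0 → fail=1;  out ∅∪∅=∅
  n15('dc'): parent n14 fail=0; on 'c' 0 → fail=0;  out ∅∪∅=∅
  n3('bed'): parent n2 fail=11; on 'd' 11→0 → fail=14;  out ∅∪∅=∅
  n7('beb'): parent n2 fail=11; on 'b' 11 → fail=12;  out ∅∪∅=∅
  n10('bba'): parent n9 fail=1; on 'a' 1→0 → fail=0;  out {2}∪∅={2}
  n13('eba'): parent n12 fail=1; on 'a' 1→0 → fail=0;  out {3}∪∅={3}
  n16('dcc'): parent n15 fail=0; on 'c' 0 → fail=0;  out ∅∪∅=∅
  n4('bedc'): parent n3 fail=14; on 'c' 14 → fail=15;  out ∅∪∅=∅
  n8('bebd'): parent n7 fail=12; on 'd' 12→1→0 → fail=14;  out {1}∪∅={1}
  n17('dccd'): parent n16 fail=0; on 'd' 0 → fail=14;  out {4}∪∅={4}
  n5('bedcc'): parent n4 fail=15; on 'c' 15 → fail=16;  out ∅∪∅=∅
  n6('bedccd'): parent n5 fail=16; on 'd' 16 → fail=17;  out {0}∪{4}={0,4}

Scan:
[0] read 'a'  n0⇒n0
[1] read 'e'  n0⇒n11
[2] read 'b'  n11⇒n12
[3] read 'a'  n12⇒n13  ** P3@[1:3]
[4] read 'b'  n13⇒n1 (via fail)
[5] read 'b'  n1⇒n9
[6] read 'e'  n9⇒n2 (via fail)
[7] read 'b'  n2⇒n7
[8] read 'd'  n7⇒n8  ** P1@[5:8]
[9] read 'c'  n8⇒n15 (via fail)
[10] read 'b'  n15⇒n1 (via fail)
[11] read 'e'  n1⇒n2
[12] read 'd'  n2⇒n3
[13] read 'c'  n3⇒n4
[14] read 'c'  n4⇒n5
[15] read 'd'  n5⇒n6  ** P0@[10:15],P4@[12:15]
[16] read 'b'  n6⇒n1 (via fail)
[17] read 'e'  n1⇒n2
[18] read 'd'  n2⇒n3
[19] read 'c'  n3⇒n4
[20] read 'c'  n4⇒n5
[21] read 'd'  n5⇒n6  ** P0@[16:21],P4@[18:21]
[22] read 'b'  n6⇒n1 (via fail)
[23] read 'e'  n1⇒n2
[24] read 'b'  n2⇒n7
[25] read 'e'  n7⇒n2 (via fail)
[26] read 'd'  n2⇒n3
[27] read 'c'  n3⇒n4
[28] read 'c'  n4⇒n5
[29] read 'd'  n5⇒n6  ** P0@[24:29],P4@[26:29]
[30] read 'b'  n6⇒n1 (via fail)
[31] read 'e'  n1⇒n2
[32] read 'b'  n2⇒n7
[33] read 'a'  n7⇒n13 (via fail)  ** P3@[31:33]
[34] read 'c'  n13⇒n0 (via fail)
[35] read 'a'  n0⇒n0
[36] read 'b'  n0⇒n1
[37] read 'e'  n1⇒n2
[38] read 'b'  n2⇒n7
[39] read 'd'  n7⇒n8  ** P1@[36:39]

Matches: [[3,3],[8,1],[15,0],[15,4],[21,0],[21,4],[29,0],[29,4],[33,3],[39,1]]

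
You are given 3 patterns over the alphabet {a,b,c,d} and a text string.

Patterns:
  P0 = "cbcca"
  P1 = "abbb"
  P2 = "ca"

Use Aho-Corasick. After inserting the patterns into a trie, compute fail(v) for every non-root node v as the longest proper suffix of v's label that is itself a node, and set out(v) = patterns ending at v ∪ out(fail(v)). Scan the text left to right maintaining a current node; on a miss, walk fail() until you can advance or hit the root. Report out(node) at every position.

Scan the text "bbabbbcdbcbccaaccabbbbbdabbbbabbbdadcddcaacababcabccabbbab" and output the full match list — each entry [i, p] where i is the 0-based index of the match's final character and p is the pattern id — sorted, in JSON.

Build automaton:
Trie (insert patterns):
  n0 'ε': a→6 c→1
  n1 'c': a→10 b→2
  n2 'cb': c→3
  n3 'cbc': c→4
  n4 'cbcc': a→5
  n5 'cbcca': ·  ←P0
  n6 'a': b→7
  n7 'ab': b→8
  n8 'abb': b→9
  n9 'abbb': ·  ←P1
  n10 'ca': ·  ←P2

BFS fail/out derivation:
  n1('c'): parent n0 fail=0; on 'c' 0 → fail=0;  out ∅∪∅=∅
  n6('a'): parent n0 fail=0; on 'a' 0 → fail=0;  out ∅∪∅=∅
  n2('cb'): parent n1 fail=0; on 'b' 0 → fail=0;  out ∅∪∅=∅
  n7('ab'): parent n6 fail=0; on 'b' 0 → fail=0;  out ∅∪∅=∅
  n10('ca'): parent n1 fail=0; on 'a' 0 → fail=6;  out {2}∪∅={2}
  n3('cbc'): parent n2 fail=0; on 'c' 0 → fail=1;  out ∅∪∅=∅
  n8('abb'): parent n7 fail=0; on 'b' 0 → fail=0;  out ∅∪∅=∅
  n4('cbcc'): parent n3 fail=1; on 'c' 1→0 → fail=1;  out ∅∪∅=∅
  n9('abbb'): parent n8 fail=0; on 'b' 0 → fail=0;  out {1}∪∅={1}
  n5('cbcca'): parent n4 fail=1; on 'a' 1 → fail=10;  out {0}∪{2}={0,2}

Text stream:
i=0 'b': node 0→0
i=1 'b': node 0→0
i=2 'a': node 0→6
i=3 'b': node 6→7
i=4 'b': node 7→8
i=5 'b': node 8→9  → match P1@[2:5]
i=6 'c': node 9→1 ·f
i=7 'd': node 1→0 ·f
i=8 'b': node 0→0
i=9 'c': node 0→1
i=10 'b': node 1→2
i=11 'c': node 2→3
i=12 'c': node 3→4
i=13 'a': node 4→5  → match P0@[9:13],P2@[12:13]
i=14 'a': node 5→6 ·f
i=15 'c': node 6→1 ·f
i=16 'c': node 1→1 ·f
i=17 'a': node 1→10  → match P2@[16:17]
i=18 'b': node 10→7 ·f
i=19 'b': node 7→8
i=20 'b': node 8→9  → match P1@[17:20]
i=21 'b': node 9→0 ·f
i=22 'b': node 0→0
i=23 'd': node 0→0
i=24 'a': node 0→6
i=25 'b': node 6→7
i=26 'b': node 7→8
i=27 'b': node 8→9  → match P1@[24:27]
i=28 'b': node 9→0 ·f
i=29 'a': node 0→6
i=30 'b': node 6→7
i=31 'b': node 7→8
i=32 'b': node 8→9  → match P1@[29:32]
i=33 'd': node 9→0 ·f
i=34 'a': node 0→6
i=35 'd': node 6→0 ·f
i=36 'c': node 0→1
i=37 'd': node 1→0 ·f
i=38 'd': node 0→0
i=39 'c': node 0→1
i=40 'a': node 1→10  → match P2@[39:40]
i=41 'a': node 10→6 ·f
i=42 'c': node 6→1 ·f
i=43 'a': node 1→10  → match P2@[42:43]
i=44 'b': node 10→7 ·f
i=45 'a': node 7→6 ·f
i=46 'b': node 6→7
i=47 'c': node 7→1 ·f
i=48 'a': node 1→10  → match P2@[47:48]
i=49 'b': node 10→7 ·f
i=50 'c': node 7→1 ·f
i=51 'c': node 1→1 ·f
i=52 'a': node 1→10  → match P2@[51:52]
i=53 'b': node 10→7 ·f
i=54 'b': node 7→8
i=55 'b': node 8→9  → match P1@[52:55]
i=56 'a': node 9→6 ·f
i=57 'b': node 6→7

Result: [[5,1],[13,0],[13,2],[17,2],[20,1],[27,1],[32,1],[40,2],[43,2],[48,2],[52,2],[55,1]]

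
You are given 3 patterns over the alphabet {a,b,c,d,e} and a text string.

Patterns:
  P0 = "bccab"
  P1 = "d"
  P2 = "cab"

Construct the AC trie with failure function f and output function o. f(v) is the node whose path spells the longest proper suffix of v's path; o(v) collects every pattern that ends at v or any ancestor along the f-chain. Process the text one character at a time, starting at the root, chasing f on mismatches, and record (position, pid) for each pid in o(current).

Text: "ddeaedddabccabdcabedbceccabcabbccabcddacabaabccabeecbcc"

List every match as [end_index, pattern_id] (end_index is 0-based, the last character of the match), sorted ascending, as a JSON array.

Construct AC machine:
Trie (insert patterns):
  0='ε' goto b→1 c→7 d→6
  1='b' goto c→2
  2='bc' goto c→3
  3='bcc' goto a→4
  4='bcca' goto b→5
  5='bccab' goto ·  ←P0
  6='d' goto ·  ←P1
  7='c' goto a→8
  8='ca' goto b→9
  9='cab' goto ·  ←P2

Failure links (BFS by depth):
  n1('b'): parent n0 fail=0; on 'b' 0 → fail=0;  out ∅∪∅=∅
  n6('d'): parent n0 fail=0; on 'd' 0 → fail=0;  out {1}∪∅={1}
  n7('c'): parent n0 fail=0; on 'c' 0 → fail=0;  out ∅∪∅=∅
  n2('bc'): parent n1 fail=0; on 'c' 0 → fail=7;  out ∅∪∅=∅
  n8('ca'): parent n7 fail=0; on 'a' 0 → fail=0;  out ∅∪∅=∅
  n3('bcc'): parent n2 fail=7; on 'c' 7→0 → fail=7;  out ∅∪∅=∅
  n9('cab'): parent n8 fail=0; on 'b' 0 → fail=1;  out {2}∪∅={2}
  n4('bcca'): parent n3 fail=7; on 'a' 7 → fail=8;  out ∅∪∅=∅
  n5('bccab'): parent n4 fail=8; on 'b' 8 → fail=9;  out {0}∪{2}={0,2}

Run:
pos 0 'd': at 6  ** P1@[0:0]
pos 1 'd': at 6 ·f  ** P1@[1:1]
pos 2 'e': at 0 ·f
pos 3 'a': at 0
pos 4 'e': at 0
pos 5 'd': at 6  ** P1@[5:5]
pos 6 'd': at 6 ·f  ** P1@[6:6]
pos 7 'd': at 6 ·f  ** P1@[7:7]
pos 8 'a': at 0 ·f
pos 9 'b': at 1
pos 10 'c': at 2
pos 11 'c': at 3
pos 12 'a': at 4
pos 13 'b': at 5  ** P0@[9:13],P2@[11:13]
pos 14 'd': at 6 ·f  ** P1@[14:14]
pos 15 'c': at 7 ·f
pos 16 'a': at 8
pos 17 'b': at 9  ** P2@[15:17]
pos 18 'e': at 0 ·f
pos 19 'd': at 6  ** P1@[19:19]
pos 20 'b': at 1 ·f
pos 21 'c': at 2
pos 22 'e': at 0 ·f
pos 23 'c': at 7
pos 24 'c': at 7 ·f
pos 25 'a': at 8
pos 26 'b': at 9  ** P2@[24:26]
pos 27 'c': at 2 ·f
pos 28 'a': at 8 ·f
pos 29 'b': at 9  ** P2@[27:29]
pos 30 'b': at 1 ·f
pos 31 'c': at 2
pos 32 'c': at 3
pos 33 'a': at 4
pos 34 'b': at 5  ** P0@[30:34],P2@[32:34]
pos 35 'c': at 2 ·f
pos 36 'd': at 6 ·f  ** P1@[36:36]
pos 37 'd': at 6 ·f  ** P1@[37:37]
pos 38 'a': at 0 ·f
pos 39 'c': at 7
pos 40 'a': at 8
pos 41 'b': at 9  ** P2@[39:41]
pos 42 'a': at 0 ·f
pos 43 'a': at 0
pos 44 'b': at 1
pos 45 'c': at 2
pos 46 'c': at 3
pos 47 'a': at 4
pos 48 'b': at 5  ** P0@[44:48],P2@[46:48]
pos 49 'e': at 0 ·f
pos 50 'e': at 0
pos 51 'c': at 7
pos 52 'b': at 1 ·f
pos 53 'c': at 2
pos 54 'c': at 3

Matches: [[0,1],[1,1],[5,1],[6,1],[7,1],[13,0],[13,2],[14,1],[17,2],[19,1],[26,2],[29,2],[34,0],[34,2],[36,1],[37,1],[41,2],[48,0],[48,2]]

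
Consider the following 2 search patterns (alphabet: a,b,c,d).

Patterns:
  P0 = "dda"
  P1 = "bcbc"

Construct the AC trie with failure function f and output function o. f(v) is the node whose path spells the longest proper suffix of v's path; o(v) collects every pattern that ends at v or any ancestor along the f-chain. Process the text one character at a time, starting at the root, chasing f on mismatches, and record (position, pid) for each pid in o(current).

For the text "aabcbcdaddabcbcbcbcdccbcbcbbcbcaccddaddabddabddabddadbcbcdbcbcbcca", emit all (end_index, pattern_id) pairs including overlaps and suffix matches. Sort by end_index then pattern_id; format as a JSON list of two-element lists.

Build:
Trie nodes:
  0='ε' goto b→4 d→1
  1='d' goto d→2
  2='dd' goto a→3
  3='dda' goto ·  ←P0
  4='b' goto c→5
  5='bc' goto b→6
  6='bcb' goto c→7
  7='bcbc' goto ·  ←P1

Failure links (BFS by depth):
  fail(1) 'd': from fail(0)=0 chase 'd': 0 ⇒ 0;  out=∅∪out(0)=∅
  fail(4) 'b': from fail(0)=0 chase 'b': 0 ⇒ 0;  out=∅∪out(0)=∅
  fail(2) 'dd': from fail(1)=0 chase 'd': 0 ⇒ 1;  out=∅∪out(1)=∅
  fail(5) 'bc': from fail(4)=0 chase 'c': 0 ⇒ 0;  out=∅∪out(0)=∅
  fail(3) 'dda': from fail(2)=1 chase 'a': 1→0 ⇒ 0;  out={0}∪out(0)={0}
  fail(6) 'bcb': from fail(5)=0 chase 'b': 0 ⇒ 4;  out=∅∪out(4)=∅
  fail(7) 'bcbc': from fail(6)=4 chase 'c': 4 ⇒ 5;  out={1}∪out(5)={1}

Text stream:
i=0 'a': node 0→0
i=1 'a': node 0→0
i=2 'b': node 0→4
i=3 'c': node 4→5
i=4 'b': node 5→6
i=5 'c': node 6→7  emit P1@[2:5]
i=6 'd': node 7→1 (via fail)
i=7 'a': node 1→0 (via fail)
i=8 'd': node 0→1
i=9 'd': node 1→2
i=10 'a': node 2→3  emit P0@[8:10]
i=11 'b': node 3→4 (via fail)
i=12 'c': node 4→5
i=13 'b': node 5→6
i=14 'c': node 6→7  emit P1@[11:14]
i=15 'b': node 7→6 (via fail)
i=16 'c': node 6→7  emit P1@[13:16]
i=17 'b': node 7→6 (via fail)
i=18 'c': node 6→7  emit P1@[15:18]
i=19 'd': node 7→1 (via fail)
i=20 'c': node 1→0 (via fail)
i=21 'c': node 0→0
i=22 'b': node 0→4
i=23 'c': node 4→5
i=24 'b': node 5→6
i=25 'c': node 6→7  emit P1@[22:25]
i=26 'b': node 7→6 (via fail)
i=27 'b': node 6→4 (via fail)
i=28 'c': node 4→5
i=29 'b': node 5→6
i=30 'c': node 6→7  emit P1@[27:30]
i=31 'a': node 7→0 (via fail)
i=32 'c': node 0→0
i=33 'c': node 0→0
i=34 'd': node 0→1
i=35 'd': node 1→2
i=36 'a': node 2→3  emit P0@[34:36]
i=37 'd': node 3→1 (via fail)
i=38 'd': node 1→2
i=39 'a': node 2→3  emit P0@[37:39]
i=40 'b': node 3→4 (via fail)
i=41 'd': node 4→1 (via fail)
i=42 'd': node 1→2
i=43 'a': node 2→3  emit P0@[41:43]
i=44 'b': node 3→4 (via fail)
i=45 'd': node 4→1 (via fail)
i=46 'd': node 1→2
i=47 'a': node 2→3  emit P0@[45:47]
i=48 'b': node 3→4 (via fail)
i=49 'd': node 4→1 (via fail)
i=50 'd': node 1→2
i=51 'a': node 2→3  emit P0@[49:51]
i=52 'd': node 3→1 (via fail)
i=53 'b': node 1→4 (via fail)
i=54 'c': node 4→5
i=55 'b': node 5→6
i=56 'c': node 6→7  emit P1@[53:56]
i=57 'd': node 7→1 (via fail)
i=58 'b': node 1→4 (via fail)
i=59 'c': node 4→5
i=60 'b': node 5→6
i=61 'c': node 6→7  emit P1@[58:61]
i=62 'b': node 7→6 (via fail)
i=63 'c': node 6→7  emit P1@[60:63]
i=64 'c': node 7→0 (via fail)
i=65 'a': node 0→0

Matches: [[5,1],[10,0],[14,1],[16,1],[18,1],[25,1],[30,1],[36,0],[39,0],[43,0],[47,0],[51,0],[56,1],[61,1],[63,1]]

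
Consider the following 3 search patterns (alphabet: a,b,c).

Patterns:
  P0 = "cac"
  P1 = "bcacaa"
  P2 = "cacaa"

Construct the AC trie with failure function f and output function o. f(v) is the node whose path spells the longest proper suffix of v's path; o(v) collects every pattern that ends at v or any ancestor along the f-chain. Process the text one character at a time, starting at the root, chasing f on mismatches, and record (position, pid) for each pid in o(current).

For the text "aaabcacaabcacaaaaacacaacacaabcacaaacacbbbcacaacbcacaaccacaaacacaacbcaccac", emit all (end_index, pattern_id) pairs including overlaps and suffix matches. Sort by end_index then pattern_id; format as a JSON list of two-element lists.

Build:
Trie nodes:
  0='ε' goto b→4 c→1
  1='c' goto a→2
  2='ca' goto c→3
  3='cac' goto a→10  ←P0
  4='b' goto c→5
  5='bc' goto a→6
  6='bca' goto c→7
  7='bcac' goto a→8
  8='bcaca' goto a→9
  9='bcacaa' goto ·  ←P1
  10='caca' goto a→11
  11='cacaa' goto ·  ←P2

BFS fail/out derivation:
  fail(1) 'c': from fail(0)=0 chase 'c': 0 ⇒ 0;  out=∅∪out(0)=∅
  fail(4) 'b': from fail(0)=0 chase 'b': 0 ⇒ 0;  out=∅∪out(0)=∅
  fail(2) 'ca': from fail(1)=0 chase 'a': 0 ⇒ 0;  out=∅∪out(0)=∅
  fail(5) 'bc': from fail(4)=0 chase 'c': 0 ⇒ 1;  out=∅∪out(1)=∅
  fail(3) 'cac': from fail(2)=0 chase 'c': 0 ⇒ 1;  out={0}∪out(1)={0}
  fail(6) 'bca': from fail(5)=1 chase 'a': 1 ⇒ 2;  out=∅∪out(2)=∅
  fail(7) 'bcac': from fail(6)=2 chase 'c': 2 ⇒ 3;  out=∅∪out(3)={0}
  fail(10) 'caca': from fail(3)=1 chase 'a': 1 ⇒ 2;  out=∅∪out(2)=∅
  fail(8) 'bcaca': from fail(7)=3 chase 'a': 3 ⇒ 10;  out=∅∪out(10)=∅
  fail(11) 'cacaa': from fail(10)=2 chase 'a': 2→0 ⇒ 0;  out={2}∪out(0)={2}
  fail(9) 'bcacaa': from fail(8)=10 chase 'a': 10 ⇒ 11;  out={1}∪out(11)={1,2}

Run:
pos 0 'a': at 0
pos 1 'a': at 0
pos 2 'a': at 0
pos 3 'b': at 4
pos 4 'c': at 5
pos 5 'a': at 6
pos 6 'c': at 7  → match P0@[4:6]
pos 7 'a': at 8
pos 8 'a': at 9  → match P1@[3:8],P2@[4:8]
pos 9 'b': at 4 (via fail)
pos 10 'c': at 5
pos 11 'a': at 6
pos 12 'c': at 7  → match P0@[10:12]
pos 13 'a': at 8
pos 14 'a': at 9  → match P1@[9:14],P2@[10:14]
pos 15 'a': at 0 (via fail)
pos 16 'a': at 0
pos 17 'a': at 0
pos 18 'c': at 1
pos 19 'a': at 2
pos 20 'c': at 3  → match P0@[18:20]
pos 21 'a': at 10
pos 22 'a': at 11  → match P2@[18:22]
pos 23 'c': at 1 (via fail)
pos 24 'a': at 2
pos 25 'c': at 3  → match P0@[23:25]
pos 26 'a': at 10
pos 27 'a': at 11  → match P2@[23:27]
pos 28 'b': at 4 (via fail)
pos 29 'c': at 5
pos 30 'a': at 6
pos 31 'c': at 7  → match P0@[29:31]
pos 32 'a': at 8
pos 33 'a': at 9  → match P1@[28:33],P2@[29:33]
pos 34 'a': at 0 (via fail)
pos 35 'c': at 1
pos 36 'a': at 2
pos 37 'c': at 3  → match P0@[35:37]
pos 38 'b': at 4 (via fail)
pos 39 'b': at 4 (via fail)
pos 40 'b': at 4 (via fail)
pos 41 'c': at 5
pos 42 'a': at 6
pos 43 'c': at 7  → match P0@[41:43]
pos 44 'a': at 8
pos 45 'a': at 9  → match P1@[40:45],P2@[41:45]
pos 46 'c': at 1 (via fail)
pos 47 'b': at 4 (via fail)
pos 48 'c': at 5
pos 49 'a': at 6
pos 50 'c': at 7  → match P0@[48:50]
pos 51 'a': at 8
pos 52 'a': at 9  → match P1@[47:52],P2@[48:52]
pos 53 'c': at 1 (via fail)
pos 54 'c': at 1 (via fail)
pos 55 'a': at 2
pos 56 'c': at 3  → match P0@[54:56]
pos 57 'a': at 10
pos 58 'a': at 11  → match P2@[54:58]
pos 59 'a': at 0 (via fail)
pos 60 'c': at 1
pos 61 'a': at 2
pos 62 'c': at 3  → match P0@[60:62]
pos 63 'a': at 10
pos 64 'a': at 11  → match P2@[60:64]
pos 65 'c': at 1 (via fail)
pos 66 'b': at 4 (via fail)
pos 67 'c': at 5
pos 68 'a': at 6
pos 69 'c': at 7  → match P0@[67:69]
pos 70 'c': at 1 (via fail)
pos 71 'a': at 2
pos 72 'c': at 3  → match P0@[70:72]

All matches (sorted): [[6,0],[8,1],[8,2],[12,0],[14,1],[14,2],[20,0],[22,2],[25,0],[27,2],[31,0],[33,1],[33,2],[37,0],[43,0],[45,1],[45,2],[50,0],[52,1],[52,2],[56,0],[58,2],[62,0],[64,2],[69,0],[72,0]]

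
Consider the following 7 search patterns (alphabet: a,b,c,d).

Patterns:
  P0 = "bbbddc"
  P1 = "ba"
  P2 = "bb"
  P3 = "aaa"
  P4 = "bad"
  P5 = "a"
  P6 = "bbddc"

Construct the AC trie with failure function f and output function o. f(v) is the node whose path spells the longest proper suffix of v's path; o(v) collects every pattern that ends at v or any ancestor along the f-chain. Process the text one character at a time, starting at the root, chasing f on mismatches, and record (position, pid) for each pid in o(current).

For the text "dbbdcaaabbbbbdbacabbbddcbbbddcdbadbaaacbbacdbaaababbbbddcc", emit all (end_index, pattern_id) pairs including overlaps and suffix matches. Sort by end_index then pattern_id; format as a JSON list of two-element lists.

Build:
Trie (insert patterns):
  0='ε' goto a→8 b→1
  1='b' goto a→7 b→2
  2='bb' goto b→3 d→12  ←P2
  3='bbb' goto d→4
  4='bbbd' goto d→5
  5='bbbdd' goto c→6
  6='bbbddc' goto ·  ←P0
  7='ba' goto d→11  ←P1
  8='a' goto a→9  ←P5
  9='aa' goto a→10
  10='aaa' goto ·  ←P3
  11='bad' goto ·  ←P4
  12='bbd' goto d→13
  13='bbdd' goto c→14
  14='bbddc' goto ·  ←P6

Failure links (BFS by depth):
  n1('b'): parent n0 fail=0; on 'b' 0 → fail=0;  out ∅∪∅=∅
  n8('a'): parent n0 fail=0; on 'a' 0 → fail=0;  out {5}∪∅={5}
  n2('bb'): parent n1 fail=0; on 'b' 0 → fail=1;  out {2}∪∅={2}
  n7('ba'): parent n1 fail=0; on 'a' 0 → fail=8;  out {1}∪{5}={1,5}
  n9('aa'): parent n8 fail=0; on 'a' 0 → fail=8;  out ∅∪{5}={5}
  n3('bbb'): parent n2 fail=1; on 'b' 1 → fail=2;  out ∅∪{2}={2}
  n10('aaa'): parent n9 fail=8; on 'a' 8 → fail=9;  out {3}∪{5}={3,5}
  n11('bad'): parent n7 fail=8; on 'd' 8→0 → fail=0;  out {4}∪∅={4}
  n12('bbd'): parent n2 fail=1; on 'd' 1→0 → fail=0;  out ∅∪∅=∅
  n4('bbbd'): parent n3 fail=2; on 'd' 2 → fail=12;  out ∅∪∅=∅
  n13('bbdd'): parent n12 fail=0; on 'd' 0 → fail=0;  out ∅∪∅=∅
  n5('bbbdd'): parent n4 fail=12; on 'd' 12 → fail=13;  out ∅∪∅=∅
  n14('bbddc'): parent n13 fail=0; on 'c' 0 → fail=0;  out {6}∪∅={6}
  n6('bbbddc'): parent n5 fail=13; on 'c' 13 → fail=14;  out {0}∪{6}={0,6}

Scan:
pos 0 'd': at 0
pos 1 'b': at 1
pos 2 'b': at 2  ** P2@[1:2]
pos 3 'd': at 12
pos 4 'c': at 0 (via fail)
pos 5 'a': at 8  ** P5@[5:5]
pos 6 'a': at 9  ** P5@[6:6]
pos 7 'a': at 10  ** P3@[5:7],P5@[7:7]
pos 8 'b': at 1 (via fail)
pos 9 'b': at 2  ** P2@[8:9]
pos 10 'b': at 3  ** P2@[9:10]
pos 11 'b': at 3 (via fail)  ** P2@[10:11]
pos 12 'b': at 3 (via fail)  ** P2@[11:12]
pos 13 'd': at 4
pos 14 'b': at 1 (via fail)
pos 15 'a': at 7  ** P1@[14:15],P5@[15:15]
pos 16 'c': at 0 (via fail)
pos 17 'a': at 8  ** P5@[17:17]
pos 18 'b': at 1 (via fail)
pos 19 'b': at 2  ** P2@[18:19]
pos 20 'b': at 3  ** P2@[19:20]
pos 21 'd': at 4
pos 22 'd': at 5
pos 23 'c': at 6  ** P0@[18:23],P6@[19:23]
pos 24 'b': at 1 (via fail)
pos 25 'b': at 2  ** P2@[24:25]
pos 26 'b': at 3  ** P2@[25:26]
pos 27 'd': at 4
pos 28 'd': at 5
pos 29 'c': at 6  ** P0@[24:29],P6@[25:29]
pos 30 'd': at 0 (via fail)
pos 31 'b': at 1
pos 32 'a': at 7  ** P1@[31:32],P5@[32:32]
pos 33 'd': at 11  ** P4@[31:33]
pos 34 'b': at 1 (via fail)
pos 35 'a': at 7  ** P1@[34:35],P5@[35:35]
pos 36 'a': at 9 (via fail)  ** P5@[36:36]
pos 37 'a': at 10  ** P3@[35:37],P5@[37:37]
pos 38 'c': at 0 (via fail)
pos 39 'b': at 1
pos 40 'b': at 2  ** P2@[39:40]
pos 41 'a': at 7 (via fail)  ** P1@[40:41],P5@[41:41]
pos 42 'c': at 0 (via fail)
pos 43 'd': at 0
pos 44 'b': at 1
pos 45 'a': at 7  ** P1@[44:45],P5@[45:45]
pos 46 'a': at 9 (via fail)  ** P5@[46:46]
pos 47 'a': at 10  ** P3@[45:47],P5@[47:47]
pos 48 'b': at 1 (via fail)
pos 49 'a': at 7  ** P1@[48:49],P5@[49:49]
pos 50 'b': at 1 (via fail)
pos 51 'b': at 2  ** P2@[50:51]
pos 52 'b': at 3  ** P2@[51:52]
pos 53 'b': at 3 (via fail)  ** P2@[52:53]
pos 54 'd': at 4
pos 55 'd': at 5
pos 56 'c': at 6  ** P0@[51:56],P6@[52:56]
pos 57 'c': at 0 (via fail)

Result: [[2,2],[5,5],[6,5],[7,3],[7,5],[9,2],[10,2],[11,2],[12,2],[15,1],[15,5],[17,5],[19,2],[20,2],[23,0],[23,6],[25,2],[26,2],[29,0],[29,6],[32,1],[32,5],[33,4],[35,1],[35,5],[36,5],[37,3],[37,5],[40,2],[41,1],[41,5],[45,1],[45,5],[46,5],[47,3],[47,5],[49,1],[49,5],[51,2],[52,2],[53,2],[56,0],[56,6]]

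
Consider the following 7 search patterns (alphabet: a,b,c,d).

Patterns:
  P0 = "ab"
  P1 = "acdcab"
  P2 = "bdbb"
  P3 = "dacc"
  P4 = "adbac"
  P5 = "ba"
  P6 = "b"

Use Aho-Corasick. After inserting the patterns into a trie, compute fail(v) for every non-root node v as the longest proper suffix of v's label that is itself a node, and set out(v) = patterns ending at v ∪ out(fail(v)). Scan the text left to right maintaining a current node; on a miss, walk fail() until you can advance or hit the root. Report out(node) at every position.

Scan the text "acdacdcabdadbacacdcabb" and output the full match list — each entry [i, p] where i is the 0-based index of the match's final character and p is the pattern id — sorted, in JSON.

Build:
Trie (insert patterns):
  0='ε' goto a→1 b→8 d→12
  1='a' goto b→2 c→3 d→16
  2='ab' goto ·  ←P0
  3='ac' goto d→4
  4='acd' goto c→5
  5='acdc' goto a→6
  6='acdca' goto b→7
  7='acdcab' goto ·  ←P1
  8='b' goto a→20 d→9  ←P6
  9='bd' goto b→10
  10='bdb' goto b→11
  11='bdbb' goto ·  ←P2
  12='d' goto a→13
  13='da' goto c→14
  14='dac' goto c→15
  15='dacc' goto ·  ←P3
  16='ad' goto b→17
  17='adb' goto a→18
  18='adba' goto c→19
  19='adbac' goto ·  ←P4
  20='ba' goto ·  ←P5

Failure links (BFS by depth):
  n1('a'): parent n0 fail=0; on 'a' 0 → fail=0;  out ∅∪∅=∅
  n8('b'): parent n0 fail=0; on 'b' 0 → fail=0;  out {6}∪∅={6}
  n12('d'): parent n0 fail=0; on 'd' 0 → fail=0;  out ∅∪∅=∅
  n2('ab'): parent n1 fail=0; on 'b' 0 → fail=8;  out {0}∪{6}={0,6}
  n3('ac'): parent n1 fail=0; on 'c' 0 → fail=0;  out ∅∪∅=∅
  n9('bd'): parent n8 fail=0; on 'd' 0 → fail=12;  out ∅∪∅=∅
  n13('da'): parent n12 fail=0; on 'a' 0 → fail=1;  out ∅∪∅=∅
  n16('ad'): parent n1 fail=0; on 'd' 0 → fail=12;  out ∅∪∅=∅
  n20('ba'): parent n8 fail=0; on 'a' 0 → fail=1;  out {5}∪∅={5}
  n4('acd'): parent n3 fail=0; on 'd' 0 → fail=12;  out ∅∪∅=∅
  n10('bdb'): parent n9 fail=12; on 'b' 12→0 → fail=8;  out ∅∪{6}={6}
  n14('dac'): parent n13 fail=1; on 'c' 1 → fail=3;  out ∅∪∅=∅
  n17('adb'): parent n16 fail=12; on 'b' 12→0 → fail=8;  out ∅∪{6}={6}
  n5('acdc'): parent n4 fail=12; on 'c' 12→0 → fail=0;  out ∅∪∅=∅
  n11('bdbb'): parent n10 fail=8; on 'b' 8→0 → fail=8;  out {2}∪{6}={2,6}
  n15('dacc'): parent n14 fail=3; on 'c' 3→0 → fail=0;  out {3}∪∅={3}
  n18('adba'): parent n17 fail=8; on 'a' 8 → fail=20;  out ∅∪{5}={5}
  n6('acdca'): parent n5 fail=0; on 'a' 0 → fail=1;  out ∅∪∅=∅
  n19('adbac'): parent n18 fail=20; on 'c' 20→1 → fail=3;  out {4}∪∅={4}
  n7('acdcab'): parent n6 fail=1; on 'b' 1 → fail=2;  out {1}∪{0,6}={0,1,6}

Text stream:
pos 0 'a': at 1
pos 1 'c': at 3
pos 2 'd': at 4
pos 3 'a': at 13 (via fail)
pos 4 'c': at 14
pos 5 'd': at 4 (via fail)
pos 6 'c': at 5
pos 7 'a': at 6
pos 8 'b': at 7  emit P0@[7:8],P1@[3:8],P6@[8:8]
pos 9 'd': at 9 (via fail)
pos 10 'a': at 13 (via fail)
pos 11 'd': at 16 (via fail)
pos 12 'b': at 17  emit P6@[12:12]
pos 13 'a': at 18  emit P5@[12:13]
pos 14 'c': at 19  emit P4@[10:14]
pos 15 'a': at 1 (via fail)
pos 16 'c': at 3
pos 17 'd': at 4
pos 18 'c': at 5
pos 19 'a': at 6
pos 20 'b': at 7  emit P0@[19:20],P1@[15:20],P6@[20:20]
pos 21 'b': at 8 (via fail)  emit P6@[21:21]

Matches: [[8,0],[8,1],[8,6],[12,6],[13,5],[14,4],[20,0],[20,1],[20,6],[21,6]]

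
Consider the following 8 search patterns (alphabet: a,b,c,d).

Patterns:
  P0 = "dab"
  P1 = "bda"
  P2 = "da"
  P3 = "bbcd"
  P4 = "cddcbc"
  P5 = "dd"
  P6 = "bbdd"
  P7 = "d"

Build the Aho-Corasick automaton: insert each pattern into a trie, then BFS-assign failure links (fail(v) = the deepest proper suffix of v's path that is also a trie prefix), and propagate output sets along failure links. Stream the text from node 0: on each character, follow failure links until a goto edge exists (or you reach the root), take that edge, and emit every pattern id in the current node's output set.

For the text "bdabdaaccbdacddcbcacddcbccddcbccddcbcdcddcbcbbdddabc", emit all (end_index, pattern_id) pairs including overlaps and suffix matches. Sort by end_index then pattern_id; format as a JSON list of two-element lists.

Build automaton:
Trie nodes:
  n0 'ε': b→4 c→10 d→1
  n1 'd': a→2 d→16  [P7 ends]
  n2 'da': b→3  [P2 ends]
  n3 'dab': ·  [P0 ends]
  n4 'b': b→7 d→5
  n5 'bd': a→6
  n6 'bda': ·  [P1 ends]
  n7 'bb': c→8 d→17
  n8 'bbc': d→9
  n9 'bbcd': ·  [P3 ends]
  n10 'c': d→11
  n11 'cd': d→12
  n12 'cdd': c→13
  n13 'cddc': b→14
  n14 'cddcb': c→15
  n15 'cddcbc': ·  [P4 ends]
  n16 'dd': ·  [P5 ends]
  n17 'bbd': d→18
  n18 'bbdd': ·  [P6 ends]

Failure links (BFS by depth):
  n1('d'): parent n0 fail=0; on 'd' 0 → fail=0;  out {7}∪∅={7}
  n4('b'): parent n0 fail=0; on 'b' 0 → fail=0;  out ∅∪∅=∅
  n10('c'): parent n0 fail=0; on 'c' 0 → fail=0;  out ∅∪∅=∅
  n2('da'): parent n1 fail=0; on 'a' 0 → fail=0;  out {2}∪∅={2}
  n5('bd'): parent n4 fail=0; on 'd' 0 → fail=1;  out ∅∪{7}={7}
  n7('bb'): parent n4 fail=0; on 'b' 0 → fail=4;  out ∅∪∅=∅
  n11('cd'): parent n10 fail=0; on 'd' 0 → fail=1;  out ∅∪{7}={7}
  n16('dd'): parent n1 fail=0; on 'd' 0 → fail=1;  out {5}∪{7}={5,7}
  n3('dab'): parent n2 fail=0; on 'b' 0 → fail=4;  out {0}∪∅={0}
  n6('bda'): parent n5 fail=1; on 'a' 1 → fail=2;  out {1}∪{2}={1,2}
  n8('bbc'): parent n7 fail=4; on 'c' 4→0 → fail=10;  out ∅∪∅=∅
  n12('cdd'): parent n11 fail=1; on 'd' 1 → fail=16;  out ∅∪{5,7}={5,7}
  n17('bbd'): parent n7 fail=4; on 'd' 4 → fail=5;  out ∅∪{7}={7}
  n9('bbcd'): parent n8 fail=10; on 'd' 10 → fail=11;  out {3}∪{7}={3,7}
  n13('cddc'): parent n12 fail=16; on 'c' 16→1→0 → fail=10;  out ∅∪∅=∅
  n18('bbdd'): parent n17 fail=5; on 'd' 5→1 → fail=16;  out {6}∪{5,7}={5,6,7}
  n14('cddcb'): parent n13 fail=10; on 'b' 10→0 → fail=4;  out ∅∪∅=∅
  n15('cddcbc'): parent n14 fail=4; on 'c' 4→0 → fail=10;  out {4}∪∅={4}

Text stream:
pos 0 'b': at 4
pos 1 'd': at 5  → match P7@[1:1]
pos 2 'a': at 6  → match P1@[0:2],P2@[1:2]
pos 3 'b': at 3 ·f  → match P0@[1:3]
pos 4 'd': at 5 ·f  → match P7@[4:4]
pos 5 'a': at 6  → match P1@[3:5],P2@[4:5]
pos 6 'a': at 0 ·f
pos 7 'c': at 10
pos 8 'c': at 10 ·f
pos 9 'b': at 4 ·f
pos 10 'd': at 5  → match P7@[10:10]
pos 11 'a': at 6  → match P1@[9:11],P2@[10:11]
pos 12 'c': at 10 ·f
pos 13 'd': at 11  → match P7@[13:13]
pos 14 'd': at 12  → match P5@[13:14],P7@[14:14]
pos 15 'c': at 13
pos 16 'b': at 14
pos 17 'c': at 15  → match P4@[12:17]
pos 18 'a': at 0 ·f
pos 19 'c': at 10
pos 20 'd': at 11  → match P7@[20:20]
pos 21 'd': at 12  → match P5@[20:21],P7@[21:21]
pos 22 'c': at 13
pos 23 'b': at 14
pos 24 'c': at 15  → match P4@[19:24]
pos 25 'c': at 10 ·f
pos 26 'd': at 11  → match P7@[26:26]
pos 27 'd': at 12  → match P5@[26:27],P7@[27:27]
pos 28 'c': at 13
pos 29 'b': at 14
pos 30 'c': at 15  → match P4@[25:30]
pos 31 'c': at 10 ·f
pos 32 'd': at 11  → match P7@[32:32]
pos 33 'd': at 12  → match P5@[32:33],P7@[33:33]
pos 34 'c': at 13
pos 35 'b': at 14
pos 36 'c': at 15  → match P4@[31:36]
pos 37 'd': at 11 ·f  → match P7@[37:37]
pos 38 'c': at 10 ·f
pos 39 'd': at 11  → match P7@[39:39]
pos 40 'd': at 12  → match P5@[39:40],P7@[40:40]
pos 41 'c': at 13
pos 42 'b': at 14
pos 43 'c': at 15  → match P4@[38:43]
pos 44 'b': at 4 ·f
pos 45 'b': at 7
pos 46 'd': at 17  → match P7@[46:46]
pos 47 'd': at 18  → match P5@[46:47],P6@[44:47],P7@[47:47]
pos 48 'd': at 16 ·f  → match P5@[47:48],P7@[48:48]
pos 49 'a': at 2 ·f  → match P2@[48:49]
pos 50 'b': at 3  → match P0@[48:50]
pos 51 'c': at 10 ·f

Result: [[1,7],[2,1],[2,2],[3,0],[4,7],[5,1],[5,2],[10,7],[11,1],[11,2],[13,7],[14,5],[14,7],[17,4],[20,7],[21,5],[21,7],[24,4],[26,7],[27,5],[27,7],[30,4],[32,7],[33,5],[33,7],[36,4],[37,7],[39,7],[40,5],[40,7],[43,4],[46,7],[47,5],[47,6],[47,7],[48,5],[48,7],[49,2],[50,0]]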